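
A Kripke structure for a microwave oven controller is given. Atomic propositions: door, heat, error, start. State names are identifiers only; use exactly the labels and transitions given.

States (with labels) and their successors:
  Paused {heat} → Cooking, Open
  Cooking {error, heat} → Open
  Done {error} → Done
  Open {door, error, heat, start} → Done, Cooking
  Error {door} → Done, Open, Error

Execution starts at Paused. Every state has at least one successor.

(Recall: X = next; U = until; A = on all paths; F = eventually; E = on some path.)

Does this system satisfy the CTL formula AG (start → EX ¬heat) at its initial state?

States satisfying start → EX ¬heat: {Paused, Cooking, Done, Open, Error}.
States satisfying AG (start → EX ¬heat): {Paused, Cooking, Done, Open, Error}.
Every state reachable from Paused satisfies start → EX ¬heat.
Paused ∈ Sat(AG (start → EX ¬heat)).

Yes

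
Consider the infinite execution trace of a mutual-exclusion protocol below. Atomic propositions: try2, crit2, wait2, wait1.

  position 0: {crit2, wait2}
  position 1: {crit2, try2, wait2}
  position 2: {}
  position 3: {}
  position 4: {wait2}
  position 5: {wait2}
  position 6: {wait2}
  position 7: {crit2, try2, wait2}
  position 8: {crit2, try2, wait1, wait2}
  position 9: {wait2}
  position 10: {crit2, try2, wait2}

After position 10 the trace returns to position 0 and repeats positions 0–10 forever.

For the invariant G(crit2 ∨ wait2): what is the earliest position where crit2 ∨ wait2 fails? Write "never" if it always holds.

2

Check crit2 ∨ wait2 at each position in order: 0 ✓, 1 ✓.
At position 2 the labels are {}, so crit2 ∨ wait2 is false there. This is the first violation.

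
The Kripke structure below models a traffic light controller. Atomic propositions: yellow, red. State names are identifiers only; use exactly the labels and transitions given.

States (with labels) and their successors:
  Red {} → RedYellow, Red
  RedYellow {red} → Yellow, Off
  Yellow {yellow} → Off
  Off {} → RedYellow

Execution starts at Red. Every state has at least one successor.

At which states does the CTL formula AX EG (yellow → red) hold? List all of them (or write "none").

States satisfying EG (yellow → red): {Red, RedYellow, Off}.
States satisfying AX EG (yellow → red): {Red, Yellow, Off}.

{Red, Yellow, Off}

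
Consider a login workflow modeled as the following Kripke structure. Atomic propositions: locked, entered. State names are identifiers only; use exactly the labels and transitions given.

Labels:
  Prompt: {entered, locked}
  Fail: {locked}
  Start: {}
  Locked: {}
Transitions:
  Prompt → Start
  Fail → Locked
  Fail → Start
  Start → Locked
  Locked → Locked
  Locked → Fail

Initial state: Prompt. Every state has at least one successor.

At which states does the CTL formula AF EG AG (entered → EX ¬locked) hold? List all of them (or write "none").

States satisfying EG AG (entered → EX ¬locked): {Prompt, Fail, Start, Locked}.
States satisfying AF EG AG (entered → EX ¬locked): {Prompt, Fail, Start, Locked}.

{Prompt, Fail, Start, Locked}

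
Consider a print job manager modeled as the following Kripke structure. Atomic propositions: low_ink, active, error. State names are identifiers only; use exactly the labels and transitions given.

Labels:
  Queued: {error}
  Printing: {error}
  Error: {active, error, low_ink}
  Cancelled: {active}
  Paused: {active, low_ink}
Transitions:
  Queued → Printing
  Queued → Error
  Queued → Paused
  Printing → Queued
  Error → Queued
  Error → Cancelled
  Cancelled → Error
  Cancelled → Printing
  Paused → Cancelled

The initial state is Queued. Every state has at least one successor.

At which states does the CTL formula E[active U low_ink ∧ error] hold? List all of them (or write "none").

States satisfying active: {Error, Cancelled, Paused}.
States satisfying low_ink ∧ error: {Error}.
States satisfying E[active U low_ink ∧ error]: {Error, Cancelled, Paused}.

{Error, Cancelled, Paused}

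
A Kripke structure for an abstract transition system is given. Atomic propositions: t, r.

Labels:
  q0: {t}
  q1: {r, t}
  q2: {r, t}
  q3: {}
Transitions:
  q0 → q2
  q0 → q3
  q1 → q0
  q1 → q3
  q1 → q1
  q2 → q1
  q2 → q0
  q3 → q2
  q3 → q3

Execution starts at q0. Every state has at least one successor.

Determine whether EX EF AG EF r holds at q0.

Satisfied

States satisfying EF AG EF r: {q0, q1, q2, q3}.
States satisfying EX EF AG EF r: {q0, q1, q2, q3}.
q0 ∈ Sat(EX EF AG EF r).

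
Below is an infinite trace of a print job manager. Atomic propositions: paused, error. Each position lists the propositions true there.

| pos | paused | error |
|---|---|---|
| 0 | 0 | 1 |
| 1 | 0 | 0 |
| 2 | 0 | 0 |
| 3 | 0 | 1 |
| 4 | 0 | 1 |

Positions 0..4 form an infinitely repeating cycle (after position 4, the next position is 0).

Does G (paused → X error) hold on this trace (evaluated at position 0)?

paused → X error holds at every position 0..4, and those are all positions ever visited, so G (paused → X error) holds.

Holds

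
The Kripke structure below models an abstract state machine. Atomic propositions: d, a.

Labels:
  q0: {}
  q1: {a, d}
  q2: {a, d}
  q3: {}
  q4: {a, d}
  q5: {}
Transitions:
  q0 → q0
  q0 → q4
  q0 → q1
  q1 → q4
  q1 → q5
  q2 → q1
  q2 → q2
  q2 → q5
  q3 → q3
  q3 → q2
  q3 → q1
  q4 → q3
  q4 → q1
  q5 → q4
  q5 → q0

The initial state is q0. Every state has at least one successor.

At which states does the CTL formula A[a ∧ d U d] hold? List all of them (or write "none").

{q1, q2, q4}

States satisfying a ∧ d: {q1, q2, q4}.
States satisfying d: {q1, q2, q4}.
States satisfying A[a ∧ d U d]: {q1, q2, q4}.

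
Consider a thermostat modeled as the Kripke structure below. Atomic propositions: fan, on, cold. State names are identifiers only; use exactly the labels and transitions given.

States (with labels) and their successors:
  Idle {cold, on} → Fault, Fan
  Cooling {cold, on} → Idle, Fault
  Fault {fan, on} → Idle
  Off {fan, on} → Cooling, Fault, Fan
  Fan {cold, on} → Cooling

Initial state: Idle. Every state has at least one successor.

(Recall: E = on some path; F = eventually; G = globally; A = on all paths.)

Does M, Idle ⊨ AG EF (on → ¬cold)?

States satisfying EF (on → ¬cold): {Idle, Cooling, Fault, Off, Fan}.
States satisfying AG EF (on → ¬cold): {Idle, Cooling, Fault, Off, Fan}.
Every state reachable from Idle satisfies EF (on → ¬cold).
Idle ∈ Sat(AG EF (on → ¬cold)).

Satisfied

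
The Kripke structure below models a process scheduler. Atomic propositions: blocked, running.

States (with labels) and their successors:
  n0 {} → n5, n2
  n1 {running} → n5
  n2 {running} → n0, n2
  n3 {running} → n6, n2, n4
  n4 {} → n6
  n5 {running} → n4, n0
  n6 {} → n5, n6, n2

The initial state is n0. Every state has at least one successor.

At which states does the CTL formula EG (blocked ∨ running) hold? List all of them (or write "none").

States satisfying blocked ∨ running: {n1, n2, n3, n5}.
States satisfying EG (blocked ∨ running): {n2, n3}.

{n2, n3}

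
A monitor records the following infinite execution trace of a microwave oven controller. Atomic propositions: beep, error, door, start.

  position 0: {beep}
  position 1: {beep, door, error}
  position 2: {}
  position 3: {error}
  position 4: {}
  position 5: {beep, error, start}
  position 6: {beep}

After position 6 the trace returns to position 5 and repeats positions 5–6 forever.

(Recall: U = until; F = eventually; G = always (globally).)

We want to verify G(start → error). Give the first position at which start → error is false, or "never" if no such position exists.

never

start → error holds at every position 0..6, and those are all the positions the trace ever visits, so the invariant G(start → error) is never violated.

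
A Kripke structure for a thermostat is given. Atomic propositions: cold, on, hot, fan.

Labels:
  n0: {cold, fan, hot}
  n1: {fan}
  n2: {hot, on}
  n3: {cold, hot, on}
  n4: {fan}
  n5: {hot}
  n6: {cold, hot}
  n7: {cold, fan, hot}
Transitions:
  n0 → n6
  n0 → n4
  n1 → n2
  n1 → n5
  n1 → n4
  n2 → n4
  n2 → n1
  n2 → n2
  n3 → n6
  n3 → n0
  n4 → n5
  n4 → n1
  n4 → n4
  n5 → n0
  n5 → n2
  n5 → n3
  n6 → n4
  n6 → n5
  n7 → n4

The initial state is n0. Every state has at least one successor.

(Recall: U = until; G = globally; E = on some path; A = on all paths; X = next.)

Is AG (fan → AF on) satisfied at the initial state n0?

No

States satisfying fan → AF on: {n2, n3, n5, n6}.
States satisfying AG (fan → AF on): ∅.
n0 is reachable from n0 and violates fan → AF on, so AG fails at n0.
n0 ∉ Sat(AG (fan → AF on)).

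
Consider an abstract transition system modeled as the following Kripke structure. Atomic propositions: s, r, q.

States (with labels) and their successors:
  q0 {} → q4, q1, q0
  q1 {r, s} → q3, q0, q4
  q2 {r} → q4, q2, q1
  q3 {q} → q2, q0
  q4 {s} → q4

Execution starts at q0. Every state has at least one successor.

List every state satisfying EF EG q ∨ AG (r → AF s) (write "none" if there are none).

{q4}

States satisfying EG q: ∅.
States satisfying EF EG q: ∅.
States satisfying r → AF s: {q0, q1, q3, q4}.
States satisfying AG (r → AF s): {q4}.
States satisfying EF EG q ∨ AG (r → AF s): {q4}.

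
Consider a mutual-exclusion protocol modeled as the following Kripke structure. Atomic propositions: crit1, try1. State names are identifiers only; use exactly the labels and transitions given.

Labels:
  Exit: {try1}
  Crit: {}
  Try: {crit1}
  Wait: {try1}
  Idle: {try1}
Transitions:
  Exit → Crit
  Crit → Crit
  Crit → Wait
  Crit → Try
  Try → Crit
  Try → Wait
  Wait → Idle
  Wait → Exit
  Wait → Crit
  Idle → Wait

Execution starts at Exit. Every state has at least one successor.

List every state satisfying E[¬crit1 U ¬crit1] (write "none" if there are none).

States satisfying ¬crit1: {Exit, Crit, Wait, Idle}.
States satisfying E[¬crit1 U ¬crit1]: {Exit, Crit, Wait, Idle}.

{Exit, Crit, Wait, Idle}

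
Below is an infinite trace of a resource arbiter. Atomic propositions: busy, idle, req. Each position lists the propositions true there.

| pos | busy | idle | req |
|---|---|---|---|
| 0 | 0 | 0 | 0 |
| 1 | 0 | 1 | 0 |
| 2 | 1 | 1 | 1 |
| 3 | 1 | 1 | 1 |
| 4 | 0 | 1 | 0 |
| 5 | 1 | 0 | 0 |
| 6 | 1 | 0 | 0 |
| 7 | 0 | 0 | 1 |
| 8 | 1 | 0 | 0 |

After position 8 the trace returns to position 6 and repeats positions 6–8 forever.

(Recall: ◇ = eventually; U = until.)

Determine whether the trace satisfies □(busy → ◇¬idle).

Satisfied

busy → ◇¬idle holds at every position 0..8, and those are all positions ever visited, so □(busy → ◇¬idle) holds.
Positions where busy holds: 2, 3, 5, 6, 8.
Check ◇¬idle at each: 2→ok, 3→ok, 5→ok, 6→ok, 8→ok.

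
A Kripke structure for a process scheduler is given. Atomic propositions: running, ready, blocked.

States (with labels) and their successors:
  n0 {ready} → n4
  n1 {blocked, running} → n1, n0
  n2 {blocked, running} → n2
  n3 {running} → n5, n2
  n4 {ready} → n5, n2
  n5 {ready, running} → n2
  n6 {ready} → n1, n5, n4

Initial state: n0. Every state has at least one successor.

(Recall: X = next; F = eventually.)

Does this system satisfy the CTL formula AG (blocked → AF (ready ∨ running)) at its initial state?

Satisfied

States satisfying blocked → AF (ready ∨ running): {n0, n1, n2, n3, n4, n5, n6}.
States satisfying AG (blocked → AF (ready ∨ running)): {n0, n1, n2, n3, n4, n5, n6}.
Every state reachable from n0 satisfies blocked → AF (ready ∨ running).
n0 ∈ Sat(AG (blocked → AF (ready ∨ running))).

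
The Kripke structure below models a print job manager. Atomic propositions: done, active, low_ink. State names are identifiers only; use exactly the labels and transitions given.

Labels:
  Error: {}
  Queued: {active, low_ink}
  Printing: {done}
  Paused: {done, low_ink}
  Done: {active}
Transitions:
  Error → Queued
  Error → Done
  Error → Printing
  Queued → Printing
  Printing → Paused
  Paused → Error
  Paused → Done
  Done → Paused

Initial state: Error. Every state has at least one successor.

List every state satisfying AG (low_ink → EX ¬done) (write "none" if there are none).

none

States satisfying low_ink → EX ¬done: {Error, Printing, Paused, Done}.
States satisfying AG (low_ink → EX ¬done): ∅.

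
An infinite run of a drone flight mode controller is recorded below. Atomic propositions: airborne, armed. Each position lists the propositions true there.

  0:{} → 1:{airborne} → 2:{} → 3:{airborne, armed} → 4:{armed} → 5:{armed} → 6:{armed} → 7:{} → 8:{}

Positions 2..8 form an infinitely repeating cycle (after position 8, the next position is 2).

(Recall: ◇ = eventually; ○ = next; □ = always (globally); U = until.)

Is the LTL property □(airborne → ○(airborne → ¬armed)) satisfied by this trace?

airborne → ○(airborne → ¬armed) holds at every position 0..8, and those are all positions ever visited, so □(airborne → ○(airborne → ¬armed)) holds.
Positions where airborne holds: 1, 3.
Check ○(airborne → ¬armed) at each: 1→ok, 3→ok.

Holds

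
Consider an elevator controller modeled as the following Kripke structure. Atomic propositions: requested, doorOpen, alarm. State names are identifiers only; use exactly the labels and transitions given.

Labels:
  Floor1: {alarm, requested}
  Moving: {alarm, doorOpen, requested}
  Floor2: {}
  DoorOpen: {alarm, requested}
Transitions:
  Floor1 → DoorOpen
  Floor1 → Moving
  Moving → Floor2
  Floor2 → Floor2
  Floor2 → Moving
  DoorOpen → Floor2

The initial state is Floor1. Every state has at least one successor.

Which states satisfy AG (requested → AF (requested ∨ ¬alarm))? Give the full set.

{Floor1, Moving, Floor2, DoorOpen}

States satisfying requested → AF (requested ∨ ¬alarm): {Floor1, Moving, Floor2, DoorOpen}.
States satisfying AG (requested → AF (requested ∨ ¬alarm)): {Floor1, Moving, Floor2, DoorOpen}.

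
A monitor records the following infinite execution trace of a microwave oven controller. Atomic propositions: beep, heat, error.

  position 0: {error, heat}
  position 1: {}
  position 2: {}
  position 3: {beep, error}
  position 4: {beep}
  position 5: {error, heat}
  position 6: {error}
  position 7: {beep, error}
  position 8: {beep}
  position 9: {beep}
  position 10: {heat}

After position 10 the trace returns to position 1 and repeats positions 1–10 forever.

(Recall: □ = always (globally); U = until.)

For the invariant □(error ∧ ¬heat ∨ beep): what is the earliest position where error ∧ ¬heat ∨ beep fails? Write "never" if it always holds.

At position 0 the labels are {error, heat}, so error ∧ ¬heat ∨ beep is false there. This is the first violation.

0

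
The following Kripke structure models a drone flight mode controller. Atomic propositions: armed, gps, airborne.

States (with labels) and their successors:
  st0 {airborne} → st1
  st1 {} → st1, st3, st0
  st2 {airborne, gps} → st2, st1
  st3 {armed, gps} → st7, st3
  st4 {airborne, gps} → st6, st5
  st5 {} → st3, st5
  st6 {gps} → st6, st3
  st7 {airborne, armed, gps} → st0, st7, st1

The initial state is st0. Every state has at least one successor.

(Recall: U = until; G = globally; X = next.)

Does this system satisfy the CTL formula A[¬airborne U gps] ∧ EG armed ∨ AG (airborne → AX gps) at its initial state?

States satisfying ¬airborne: {st1, st3, st5, st6}.
States satisfying gps: {st2, st3, st4, st6, st7}.
States satisfying A[¬airborne U gps]: {st2, st3, st4, st6, st7}.
States satisfying armed: {st3, st7}.
States satisfying EG armed: {st3, st7}.
States satisfying A[¬airborne U gps] ∧ EG armed: {st3, st7}.
States satisfying airborne → AX gps: {st1, st3, st5, st6}.
States satisfying AG (airborne → AX gps): ∅.
States satisfying A[¬airborne U gps] ∧ EG armed ∨ AG (airborne → AX gps): {st3, st7}.
st0 ∉ Sat(A[¬airborne U gps] ∧ EG armed ∨ AG (airborne → AX gps)).

Does not hold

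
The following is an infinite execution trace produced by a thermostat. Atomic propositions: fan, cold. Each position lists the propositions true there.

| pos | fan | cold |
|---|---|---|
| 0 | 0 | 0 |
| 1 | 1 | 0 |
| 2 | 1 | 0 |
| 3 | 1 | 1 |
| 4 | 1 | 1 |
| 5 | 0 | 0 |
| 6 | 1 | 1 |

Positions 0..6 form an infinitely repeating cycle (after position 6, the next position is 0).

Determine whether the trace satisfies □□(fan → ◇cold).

Satisfied

□(fan → ◇cold) holds at every position 0..6, and those are all positions ever visited, so □□(fan → ◇cold) holds.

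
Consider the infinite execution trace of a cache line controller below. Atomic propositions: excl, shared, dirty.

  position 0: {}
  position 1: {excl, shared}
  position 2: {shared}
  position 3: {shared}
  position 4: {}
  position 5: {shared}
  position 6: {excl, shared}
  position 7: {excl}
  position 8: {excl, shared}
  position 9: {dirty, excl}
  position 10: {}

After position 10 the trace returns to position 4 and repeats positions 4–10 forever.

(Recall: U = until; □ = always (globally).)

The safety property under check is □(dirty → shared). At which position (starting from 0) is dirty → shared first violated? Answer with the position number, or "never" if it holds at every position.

Check dirty → shared at each position in order: 0 ✓, 1 ✓, 2 ✓, 3 ✓, 4 ✓, 5 ✓, 6 ✓, 7 ✓, 8 ✓.
At position 9 the labels are {dirty, excl}, so dirty → shared is false there. This is the first violation.

9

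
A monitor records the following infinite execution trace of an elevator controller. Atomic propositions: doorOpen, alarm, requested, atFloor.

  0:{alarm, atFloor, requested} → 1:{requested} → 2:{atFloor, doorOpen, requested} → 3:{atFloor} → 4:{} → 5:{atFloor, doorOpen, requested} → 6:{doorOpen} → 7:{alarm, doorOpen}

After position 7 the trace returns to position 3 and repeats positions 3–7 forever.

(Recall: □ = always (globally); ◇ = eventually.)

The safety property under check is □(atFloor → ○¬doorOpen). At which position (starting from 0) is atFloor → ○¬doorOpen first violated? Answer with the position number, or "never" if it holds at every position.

Check atFloor → ○¬doorOpen at each position in order: 0 ✓, 1 ✓, 2 ✓, 3 ✓, 4 ✓.
At position 5 the labels are {atFloor, doorOpen, requested} and the next position 6 has {doorOpen}, so atFloor → ○¬doorOpen is false there. This is the first violation.

5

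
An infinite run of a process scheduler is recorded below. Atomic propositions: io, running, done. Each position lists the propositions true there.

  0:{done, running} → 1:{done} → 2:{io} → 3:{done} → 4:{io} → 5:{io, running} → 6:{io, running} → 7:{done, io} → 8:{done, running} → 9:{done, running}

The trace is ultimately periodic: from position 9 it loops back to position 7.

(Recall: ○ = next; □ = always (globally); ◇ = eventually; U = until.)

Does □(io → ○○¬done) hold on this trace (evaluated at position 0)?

Violated

io → ○○¬done must hold at every position from 0 onward. It fails at position 5, so □(io → ○○¬done) is false.
Positions where io holds: 2, 4, 5, 6, 7.
Check ○○¬done at each: 2→ok, 4→ok, 5→fails, 6→fails, 7→fails.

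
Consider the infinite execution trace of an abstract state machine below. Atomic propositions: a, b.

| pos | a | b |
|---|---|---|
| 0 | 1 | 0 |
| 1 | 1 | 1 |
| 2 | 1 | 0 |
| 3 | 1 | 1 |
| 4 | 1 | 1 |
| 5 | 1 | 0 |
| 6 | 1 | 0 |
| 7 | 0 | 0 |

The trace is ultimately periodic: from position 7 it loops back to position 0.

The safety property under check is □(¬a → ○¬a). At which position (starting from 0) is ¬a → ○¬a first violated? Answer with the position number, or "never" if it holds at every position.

7

Check ¬a → ○¬a at each position in order: 0 ✓, 1 ✓, 2 ✓, 3 ✓, 4 ✓, 5 ✓, 6 ✓.
At position 7 the labels are {} and the next position 0 has {a}, so ¬a → ○¬a is false there. This is the first violation.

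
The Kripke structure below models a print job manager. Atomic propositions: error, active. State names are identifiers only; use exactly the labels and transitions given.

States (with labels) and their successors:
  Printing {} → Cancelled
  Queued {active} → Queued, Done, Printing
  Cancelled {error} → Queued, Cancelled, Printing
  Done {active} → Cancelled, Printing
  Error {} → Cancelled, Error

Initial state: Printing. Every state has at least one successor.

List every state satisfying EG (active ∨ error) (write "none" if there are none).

States satisfying active ∨ error: {Queued, Cancelled, Done}.
States satisfying EG (active ∨ error): {Queued, Cancelled, Done}.

{Queued, Cancelled, Done}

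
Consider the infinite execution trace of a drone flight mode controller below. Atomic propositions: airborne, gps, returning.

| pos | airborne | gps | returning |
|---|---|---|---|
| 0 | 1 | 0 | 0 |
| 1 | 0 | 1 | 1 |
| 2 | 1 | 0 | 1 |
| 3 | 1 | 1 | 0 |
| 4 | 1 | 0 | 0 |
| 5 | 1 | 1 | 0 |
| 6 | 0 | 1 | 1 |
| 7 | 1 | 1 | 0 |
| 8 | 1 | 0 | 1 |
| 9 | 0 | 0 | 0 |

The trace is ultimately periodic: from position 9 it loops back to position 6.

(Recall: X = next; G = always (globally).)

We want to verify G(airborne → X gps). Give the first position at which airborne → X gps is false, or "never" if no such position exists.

3

Check airborne → X gps at each position in order: 0 ✓, 1 ✓, 2 ✓.
At position 3 the labels are {airborne, gps} and the next position 4 has {airborne}, so airborne → X gps is false there. This is the first violation.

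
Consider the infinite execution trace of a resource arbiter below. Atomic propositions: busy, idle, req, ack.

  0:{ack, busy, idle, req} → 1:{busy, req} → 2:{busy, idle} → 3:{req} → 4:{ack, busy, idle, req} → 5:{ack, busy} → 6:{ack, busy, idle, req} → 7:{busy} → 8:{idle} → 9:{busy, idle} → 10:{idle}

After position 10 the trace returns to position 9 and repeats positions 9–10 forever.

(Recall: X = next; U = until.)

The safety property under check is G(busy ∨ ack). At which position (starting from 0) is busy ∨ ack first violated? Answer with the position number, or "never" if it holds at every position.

Check busy ∨ ack at each position in order: 0 ✓, 1 ✓, 2 ✓.
At position 3 the labels are {req}, so busy ∨ ack is false there. This is the first violation.

3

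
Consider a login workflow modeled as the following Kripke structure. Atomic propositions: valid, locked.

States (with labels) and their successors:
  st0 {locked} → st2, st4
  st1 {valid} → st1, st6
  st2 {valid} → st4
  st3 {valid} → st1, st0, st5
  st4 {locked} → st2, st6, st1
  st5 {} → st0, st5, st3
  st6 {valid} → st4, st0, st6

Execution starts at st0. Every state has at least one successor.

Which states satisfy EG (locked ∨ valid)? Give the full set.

{st0, st1, st2, st3, st4, st6}

States satisfying locked ∨ valid: {st0, st1, st2, st3, st4, st6}.
States satisfying EG (locked ∨ valid): {st0, st1, st2, st3, st4, st6}.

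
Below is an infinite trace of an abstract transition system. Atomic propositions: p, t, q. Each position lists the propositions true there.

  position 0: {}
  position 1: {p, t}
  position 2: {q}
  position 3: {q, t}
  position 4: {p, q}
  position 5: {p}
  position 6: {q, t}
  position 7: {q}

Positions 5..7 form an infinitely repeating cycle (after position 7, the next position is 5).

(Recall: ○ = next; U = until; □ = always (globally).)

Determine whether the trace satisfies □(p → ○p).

Violated

p → ○p must hold at every position from 0 onward. It fails at position 1, so □(p → ○p) is false.
Positions where p holds: 1, 4, 5.
Check ○p at each: 1→fails, 4→ok, 5→fails.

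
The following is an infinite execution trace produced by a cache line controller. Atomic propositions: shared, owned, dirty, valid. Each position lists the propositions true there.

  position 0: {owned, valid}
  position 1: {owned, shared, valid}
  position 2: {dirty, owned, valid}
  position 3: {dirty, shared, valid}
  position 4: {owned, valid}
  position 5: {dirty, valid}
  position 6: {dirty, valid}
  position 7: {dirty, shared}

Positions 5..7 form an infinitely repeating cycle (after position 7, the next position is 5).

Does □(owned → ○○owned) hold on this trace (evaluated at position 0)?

owned → ○○owned must hold at every position from 0 onward. It fails at position 1, so □(owned → ○○owned) is false.
Positions where owned holds: 0, 1, 2, 4.
Check ○○owned at each: 0→ok, 1→fails, 2→ok, 4→fails.

Does not hold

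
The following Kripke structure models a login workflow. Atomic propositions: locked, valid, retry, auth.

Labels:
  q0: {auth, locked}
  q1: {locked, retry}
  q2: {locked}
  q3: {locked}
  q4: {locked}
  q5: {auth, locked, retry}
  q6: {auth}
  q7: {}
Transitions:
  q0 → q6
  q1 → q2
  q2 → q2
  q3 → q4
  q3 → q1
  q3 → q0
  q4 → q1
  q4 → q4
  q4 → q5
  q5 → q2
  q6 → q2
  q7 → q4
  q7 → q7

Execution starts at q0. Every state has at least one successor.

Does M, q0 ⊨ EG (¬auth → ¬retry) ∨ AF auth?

Holds

States satisfying ¬auth → ¬retry: {q0, q2, q3, q4, q5, q6, q7}.
States satisfying EG (¬auth → ¬retry): {q0, q2, q3, q4, q5, q6, q7}.
States satisfying auth: {q0, q5, q6}.
States satisfying AF auth: {q0, q5, q6}.
States satisfying EG (¬auth → ¬retry) ∨ AF auth: {q0, q2, q3, q4, q5, q6, q7}.
q0 ∈ Sat(EG (¬auth → ¬retry) ∨ AF auth).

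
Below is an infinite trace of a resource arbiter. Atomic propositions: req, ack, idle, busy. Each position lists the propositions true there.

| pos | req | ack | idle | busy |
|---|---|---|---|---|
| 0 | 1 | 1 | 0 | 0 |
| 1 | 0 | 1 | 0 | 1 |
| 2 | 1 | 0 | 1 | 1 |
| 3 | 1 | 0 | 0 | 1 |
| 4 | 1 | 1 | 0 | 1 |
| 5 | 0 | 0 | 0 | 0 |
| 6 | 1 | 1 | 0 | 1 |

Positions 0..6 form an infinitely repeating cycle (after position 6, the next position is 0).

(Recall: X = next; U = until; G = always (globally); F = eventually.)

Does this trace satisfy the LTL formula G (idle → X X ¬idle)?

Holds

idle → X X ¬idle holds at every position 0..6, and those are all positions ever visited, so G (idle → X X ¬idle) holds.
Positions where idle holds: 2.
Check X X ¬idle at each: 2→ok.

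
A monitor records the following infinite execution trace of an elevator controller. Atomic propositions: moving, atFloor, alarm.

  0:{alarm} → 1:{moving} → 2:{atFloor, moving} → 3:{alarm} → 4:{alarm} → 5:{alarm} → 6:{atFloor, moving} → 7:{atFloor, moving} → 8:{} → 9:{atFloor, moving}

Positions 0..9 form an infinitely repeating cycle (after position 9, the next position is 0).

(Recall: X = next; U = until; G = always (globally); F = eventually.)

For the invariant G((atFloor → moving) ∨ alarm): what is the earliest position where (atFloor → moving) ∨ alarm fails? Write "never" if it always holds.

(atFloor → moving) ∨ alarm holds at every position 0..9, and those are all the positions the trace ever visits, so the invariant G((atFloor → moving) ∨ alarm) is never violated.

never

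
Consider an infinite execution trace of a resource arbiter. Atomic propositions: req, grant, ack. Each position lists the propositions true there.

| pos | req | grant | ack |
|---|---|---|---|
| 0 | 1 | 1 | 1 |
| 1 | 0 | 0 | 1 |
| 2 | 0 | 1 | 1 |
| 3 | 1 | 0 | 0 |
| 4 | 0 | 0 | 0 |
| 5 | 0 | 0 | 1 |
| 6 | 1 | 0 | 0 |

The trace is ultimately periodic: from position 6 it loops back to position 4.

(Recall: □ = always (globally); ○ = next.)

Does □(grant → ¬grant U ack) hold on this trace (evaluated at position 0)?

grant → ¬grant U ack holds at every position 0..6, and those are all positions ever visited, so □(grant → ¬grant U ack) holds.
Positions where grant holds: 0, 2.
Check ¬grant U ack at each: 0→ok, 2→ok.

Satisfied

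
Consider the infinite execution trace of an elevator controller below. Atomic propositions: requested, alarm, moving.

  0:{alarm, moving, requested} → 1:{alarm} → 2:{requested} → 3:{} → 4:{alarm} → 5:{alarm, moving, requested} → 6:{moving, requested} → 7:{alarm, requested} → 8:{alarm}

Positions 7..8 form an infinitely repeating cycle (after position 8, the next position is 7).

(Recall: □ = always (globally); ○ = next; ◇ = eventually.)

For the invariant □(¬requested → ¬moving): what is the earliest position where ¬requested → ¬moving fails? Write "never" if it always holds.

¬requested → ¬moving holds at every position 0..8, and those are all the positions the trace ever visits, so the invariant □(¬requested → ¬moving) is never violated.

never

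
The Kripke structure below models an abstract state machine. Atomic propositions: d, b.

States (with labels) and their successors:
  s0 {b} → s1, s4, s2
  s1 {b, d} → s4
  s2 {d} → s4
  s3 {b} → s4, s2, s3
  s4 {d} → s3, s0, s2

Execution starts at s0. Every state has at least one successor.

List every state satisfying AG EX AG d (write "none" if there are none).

none

States satisfying EX AG d: ∅.
States satisfying AG EX AG d: ∅.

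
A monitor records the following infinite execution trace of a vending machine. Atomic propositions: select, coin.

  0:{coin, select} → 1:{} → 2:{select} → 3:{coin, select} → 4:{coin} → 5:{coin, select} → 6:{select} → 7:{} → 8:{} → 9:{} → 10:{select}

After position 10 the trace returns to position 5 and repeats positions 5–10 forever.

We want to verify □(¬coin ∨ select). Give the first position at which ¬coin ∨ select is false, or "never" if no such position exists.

Check ¬coin ∨ select at each position in order: 0 ✓, 1 ✓, 2 ✓, 3 ✓.
At position 4 the labels are {coin}, so ¬coin ∨ select is false there. This is the first violation.

4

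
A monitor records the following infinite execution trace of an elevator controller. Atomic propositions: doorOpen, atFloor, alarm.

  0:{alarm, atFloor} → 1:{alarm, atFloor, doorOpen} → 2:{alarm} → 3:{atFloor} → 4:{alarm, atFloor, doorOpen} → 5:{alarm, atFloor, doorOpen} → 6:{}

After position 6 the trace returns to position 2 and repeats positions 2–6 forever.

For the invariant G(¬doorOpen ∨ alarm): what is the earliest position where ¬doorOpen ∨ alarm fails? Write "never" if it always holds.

never

¬doorOpen ∨ alarm holds at every position 0..6, and those are all the positions the trace ever visits, so the invariant G(¬doorOpen ∨ alarm) is never violated.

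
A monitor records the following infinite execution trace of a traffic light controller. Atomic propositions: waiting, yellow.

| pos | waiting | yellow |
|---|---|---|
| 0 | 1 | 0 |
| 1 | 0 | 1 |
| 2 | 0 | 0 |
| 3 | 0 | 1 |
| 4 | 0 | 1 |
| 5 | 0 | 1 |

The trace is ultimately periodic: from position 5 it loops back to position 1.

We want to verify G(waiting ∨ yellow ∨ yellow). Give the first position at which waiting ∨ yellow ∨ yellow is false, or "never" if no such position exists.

2

Check waiting ∨ yellow ∨ yellow at each position in order: 0 ✓, 1 ✓.
At position 2 the labels are {}, so waiting ∨ yellow ∨ yellow is false there. This is the first violation.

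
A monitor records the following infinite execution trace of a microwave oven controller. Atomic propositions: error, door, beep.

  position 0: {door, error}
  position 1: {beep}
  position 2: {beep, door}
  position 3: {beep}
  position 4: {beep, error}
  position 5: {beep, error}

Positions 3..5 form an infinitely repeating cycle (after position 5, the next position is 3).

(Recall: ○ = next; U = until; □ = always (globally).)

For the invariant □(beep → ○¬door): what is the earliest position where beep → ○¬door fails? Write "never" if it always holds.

Check beep → ○¬door at each position in order: 0 ✓.
At position 1 the labels are {beep} and the next position 2 has {beep, door}, so beep → ○¬door is false there. This is the first violation.

1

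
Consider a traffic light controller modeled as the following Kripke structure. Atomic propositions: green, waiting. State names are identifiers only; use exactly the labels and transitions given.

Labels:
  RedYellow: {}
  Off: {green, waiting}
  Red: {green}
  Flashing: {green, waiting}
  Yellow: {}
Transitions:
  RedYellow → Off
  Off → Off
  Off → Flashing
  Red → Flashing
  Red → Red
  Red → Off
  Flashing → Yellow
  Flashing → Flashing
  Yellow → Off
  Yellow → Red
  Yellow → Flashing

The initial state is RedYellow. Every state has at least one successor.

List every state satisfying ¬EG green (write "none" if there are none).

{RedYellow, Yellow}

States satisfying green: {Off, Red, Flashing}.
States satisfying EG green: {Off, Red, Flashing}.
States satisfying ¬EG green: {RedYellow, Yellow}.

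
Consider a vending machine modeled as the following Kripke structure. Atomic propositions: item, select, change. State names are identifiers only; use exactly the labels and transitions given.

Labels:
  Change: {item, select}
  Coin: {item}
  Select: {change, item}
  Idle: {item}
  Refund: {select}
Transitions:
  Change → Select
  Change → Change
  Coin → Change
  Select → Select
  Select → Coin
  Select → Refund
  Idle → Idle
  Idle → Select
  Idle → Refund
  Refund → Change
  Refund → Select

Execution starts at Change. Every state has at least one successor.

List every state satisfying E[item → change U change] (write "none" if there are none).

{Select, Refund}

States satisfying item → change: {Select, Refund}.
States satisfying change: {Select}.
States satisfying E[item → change U change]: {Select, Refund}.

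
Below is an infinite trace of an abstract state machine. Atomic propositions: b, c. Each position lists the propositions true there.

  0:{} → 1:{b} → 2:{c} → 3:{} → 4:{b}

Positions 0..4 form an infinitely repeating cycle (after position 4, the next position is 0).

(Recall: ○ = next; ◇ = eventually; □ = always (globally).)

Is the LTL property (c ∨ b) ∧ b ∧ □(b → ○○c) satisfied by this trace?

b → ○○c must hold at every position from 0 onward. It fails at position 1, so □(b → ○○c) is false.
Positions where b holds: 1, 4.
Check ○○c at each: 1→fails, 4→fails.
At position 0: (c ∨ b) ∧ b is false; □(b → ○○c) is false; so (c ∨ b) ∧ b ∧ □(b → ○○c) is false.

Violated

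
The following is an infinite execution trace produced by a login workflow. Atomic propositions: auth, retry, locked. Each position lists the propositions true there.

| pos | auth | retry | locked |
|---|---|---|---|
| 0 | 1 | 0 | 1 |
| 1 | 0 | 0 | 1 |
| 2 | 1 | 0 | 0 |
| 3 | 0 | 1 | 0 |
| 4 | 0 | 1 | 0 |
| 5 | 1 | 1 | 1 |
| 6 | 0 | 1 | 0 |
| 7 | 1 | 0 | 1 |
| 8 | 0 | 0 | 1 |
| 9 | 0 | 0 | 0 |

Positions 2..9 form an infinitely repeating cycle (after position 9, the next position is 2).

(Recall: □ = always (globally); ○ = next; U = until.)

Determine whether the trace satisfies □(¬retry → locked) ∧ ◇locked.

Violated

¬retry → locked must hold at every position from 0 onward. It fails at position 2, so □(¬retry → locked) is false.
Positions where ¬retry holds: 0, 1, 2, 7, 8, 9.
Check locked at each: 0→ok, 1→ok, 2→fails, 7→ok, 8→ok, 9→fails.
locked holds at position 0, which is reachable from 0, so ◇locked holds.
At position 0: □(¬retry → locked) is false; ◇locked is true; so □(¬retry → locked) ∧ ◇locked is false.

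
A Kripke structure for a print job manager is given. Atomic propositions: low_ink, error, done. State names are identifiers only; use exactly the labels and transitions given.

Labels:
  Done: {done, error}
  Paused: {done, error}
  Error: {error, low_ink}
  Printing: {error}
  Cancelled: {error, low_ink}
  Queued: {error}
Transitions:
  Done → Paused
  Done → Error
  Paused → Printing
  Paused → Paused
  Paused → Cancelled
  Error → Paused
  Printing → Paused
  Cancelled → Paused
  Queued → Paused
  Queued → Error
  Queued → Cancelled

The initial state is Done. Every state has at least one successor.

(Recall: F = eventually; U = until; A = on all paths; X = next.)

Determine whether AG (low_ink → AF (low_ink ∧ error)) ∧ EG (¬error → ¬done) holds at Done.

States satisfying low_ink → AF (low_ink ∧ error): {Done, Paused, Error, Printing, Cancelled, Queued}.
States satisfying AG (low_ink → AF (low_ink ∧ error)): {Done, Paused, Error, Printing, Cancelled, Queued}.
States satisfying ¬error → ¬done: {Done, Paused, Error, Printing, Cancelled, Queued}.
States satisfying EG (¬error → ¬done): {Done, Paused, Error, Printing, Cancelled, Queued}.
States satisfying AG (low_ink → AF (low_ink ∧ error)) ∧ EG (¬error → ¬done): {Done, Paused, Error, Printing, Cancelled, Queued}.
Done ∈ Sat(AG (low_ink → AF (low_ink ∧ error)) ∧ EG (¬error → ¬done)).

Holds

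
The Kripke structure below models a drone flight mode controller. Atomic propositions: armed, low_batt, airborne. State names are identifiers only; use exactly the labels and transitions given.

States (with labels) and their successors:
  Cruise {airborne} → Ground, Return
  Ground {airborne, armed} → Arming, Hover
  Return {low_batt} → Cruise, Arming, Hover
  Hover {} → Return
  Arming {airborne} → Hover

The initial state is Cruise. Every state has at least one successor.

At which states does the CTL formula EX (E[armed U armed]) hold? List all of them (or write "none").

{Cruise}

States satisfying E[armed U armed]: {Ground}.
States satisfying EX (E[armed U armed]): {Cruise}.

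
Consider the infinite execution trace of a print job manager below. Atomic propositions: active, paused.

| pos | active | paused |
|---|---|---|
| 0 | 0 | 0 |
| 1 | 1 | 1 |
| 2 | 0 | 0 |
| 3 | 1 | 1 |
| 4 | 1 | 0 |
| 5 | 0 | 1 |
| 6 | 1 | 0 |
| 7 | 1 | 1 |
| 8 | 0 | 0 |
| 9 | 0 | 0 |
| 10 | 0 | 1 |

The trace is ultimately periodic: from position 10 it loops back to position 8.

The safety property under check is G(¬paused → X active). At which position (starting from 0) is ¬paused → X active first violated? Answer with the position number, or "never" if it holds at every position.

Check ¬paused → X active at each position in order: 0 ✓, 1 ✓, 2 ✓, 3 ✓.
At position 4 the labels are {active} and the next position 5 has {paused}, so ¬paused → X active is false there. This is the first violation.

4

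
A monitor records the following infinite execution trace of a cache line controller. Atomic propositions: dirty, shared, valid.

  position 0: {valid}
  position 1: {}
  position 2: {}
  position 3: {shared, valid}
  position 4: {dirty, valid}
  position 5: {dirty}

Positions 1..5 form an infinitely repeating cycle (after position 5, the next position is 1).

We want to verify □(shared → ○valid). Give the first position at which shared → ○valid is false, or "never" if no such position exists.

shared → ○valid holds at every position 0..5, and those are all the positions the trace ever visits, so the invariant □(shared → ○valid) is never violated.

never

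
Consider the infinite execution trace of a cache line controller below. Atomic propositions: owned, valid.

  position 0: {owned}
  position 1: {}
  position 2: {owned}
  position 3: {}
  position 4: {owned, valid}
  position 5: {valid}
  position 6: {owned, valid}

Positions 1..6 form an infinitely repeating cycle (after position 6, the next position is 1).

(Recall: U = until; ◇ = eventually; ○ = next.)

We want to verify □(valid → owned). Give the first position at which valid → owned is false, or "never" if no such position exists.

5

Check valid → owned at each position in order: 0 ✓, 1 ✓, 2 ✓, 3 ✓, 4 ✓.
At position 5 the labels are {valid}, so valid → owned is false there. This is the first violation.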